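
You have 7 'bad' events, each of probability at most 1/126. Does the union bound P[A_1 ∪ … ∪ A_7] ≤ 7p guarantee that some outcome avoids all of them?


Union bound: P[∪_{i=1}^{7} A_i] ≤ Σ_i P[A_i] ≤ 7·p = 7·(1/126) = 1/18.
Numerically: 1/18 ≈ 0.0556.
Is 1/18 < 1? YES.
Since P[∪ A_i] ≤ 1/18 < 1, the complement has P[∩ A_i^c] ≥ 1 − 1/18 = 17/18 > 0, so some outcome avoids every A_i.

7·p = 1/18 ≈ 0.0556; existence CERTIFIED by the union bound.


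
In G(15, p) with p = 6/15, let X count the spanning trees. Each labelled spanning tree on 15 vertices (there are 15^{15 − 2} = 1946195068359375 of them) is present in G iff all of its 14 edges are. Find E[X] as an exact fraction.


K_15 has 15^{15 − 2} = 1946195068359375 labelled spanning trees.
For each such spanning tree H, let X_H = 1 if all 14 edges of H are present in G. Then P[X_H = 1] = p^{14} = (2/5)^{14} = 16384/6103515625.
By linearity of expectation: E[X] = Σ_H E[X_H] = 1946195068359375 · p^{14} = 1946195068359375 · 16384/6103515625 = 26121388032/5.
Numerically: E[X] ≈ 5.22e+09.

E[X] = 1946195068359375 · (2/5)^{14} = 26121388032/5 ≈ 5.22e+09.


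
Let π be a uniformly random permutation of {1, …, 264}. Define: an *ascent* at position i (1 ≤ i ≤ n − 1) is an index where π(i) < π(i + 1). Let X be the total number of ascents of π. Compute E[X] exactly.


Write X = Σ X_I over i = 1, …, 263, with X_I the indicator of one ascent.
There are 263 indicators.
For each fixed i, the pair (π(i), π(i+1)) is a uniformly random ordered pair of distinct values from {1, …, 264}; by symmetry P[π(i) < π(i+1)] = 1/2.
By linearity: E[X] = 263 · (1/2) = (264 − 1) · (1/2) = 263/2 ≈ 131.5000.

E[X] = 263/2 = 131.5000.


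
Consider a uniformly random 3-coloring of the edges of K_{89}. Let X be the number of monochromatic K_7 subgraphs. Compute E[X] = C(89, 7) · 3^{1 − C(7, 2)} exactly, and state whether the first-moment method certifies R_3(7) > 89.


E[X] = C(89, 7) · 3^{1 − 21} = 6890268572 · 3^{−20} = 6890268572/3486784401.
As a reduced fraction: E[X] = 6890268572/3486784401 ≈ 1.97611.
Is E[X] < 1? NO.
Since E[X] ≥ 1, the first-moment bound is inconclusive at n = 89; it does NOT by itself certify R_3(7) > 89.

E[X] = 6890268572/3486784401 ≈ 1.97611; E[X] ≥ 1; first-moment method inconclusive here.


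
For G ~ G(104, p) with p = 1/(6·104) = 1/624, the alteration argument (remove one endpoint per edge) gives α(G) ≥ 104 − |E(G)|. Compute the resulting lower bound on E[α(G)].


E[|E(G)|] = C(104, 2)·p = 5356 · (1/624) = 103/12.
E[α(G)] ≥ n − E[|E(G)|] = 104 − 103/12 = 1145/12.
Numerically: ≈ 95.4167.
(This is only a lower bound; the true E[α(G)] may be larger.)

E[α(G)] ≥ 1145/12 ≈ 95.4167.


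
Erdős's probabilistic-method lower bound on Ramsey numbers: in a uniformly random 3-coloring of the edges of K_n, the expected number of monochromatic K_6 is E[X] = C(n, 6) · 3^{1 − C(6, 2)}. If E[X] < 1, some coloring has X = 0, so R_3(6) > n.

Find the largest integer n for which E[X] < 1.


We need C(n, 6) · 3^{1 − 15} < 1, i.e. C(n, 6) < 3^{15 − 1} = 4782969.
Check values of n near the boundary:
  n = 37: C(37, 6) = 2324784; 2324784 < 4782969? YES
  n = 38: C(38, 6) = 2760681; 2760681 < 4782969? YES
  n = 39: C(39, 6) = 3262623; 3262623 < 4782969? YES
  n = 40: C(40, 6) = 3838380; 3838380 < 4782969? YES
  n = 41: C(41, 6) = 4496388; 4496388 < 4782969? YES
  n = 42: C(42, 6) = 5245786; 5245786 < 4782969? NO
The largest n with C(n, 6) < 4782969 is n = 41 (where E[X] = 1498796/1594323 ≈ 0.940). Hence R_3(6) > 41, i.e. R_3(6) ≥ 42.

Largest n = 41; hence R_3(6) > 41.


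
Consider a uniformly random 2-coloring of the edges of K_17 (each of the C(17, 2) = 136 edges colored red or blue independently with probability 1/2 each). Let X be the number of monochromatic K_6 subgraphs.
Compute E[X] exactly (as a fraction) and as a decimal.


Let X = Σ_S X_S over the C(17, 6) = 12376 subsets S of size 6, where X_S = 1 if the K_6 on S is monochromatic.
For a fixed S, the K_6 on S has C(6, 2) = 15 edges. P[all 15 edges red] = (1/2)^15, and likewise for blue, so P[monochromatic] = 2·(1/2)^15 = 2^{1 − 15} = 1/16384.
By linearity of expectation: E[X] = C(17, 6) · 2^{1 − 15} = 12376 · 1/16384 = 1547/2048.
Numerically: E[X] ≈ 0.755371.

E[X] = C(17,6)·2^(1−C(6,2)) = 1547/2048 ≈ 0.755371.


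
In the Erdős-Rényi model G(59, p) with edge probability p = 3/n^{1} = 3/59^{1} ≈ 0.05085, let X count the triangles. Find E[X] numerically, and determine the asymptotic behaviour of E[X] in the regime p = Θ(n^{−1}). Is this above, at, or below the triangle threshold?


Number of potential triangles: C(59, 3) = 32509.
Each occurs with probability p³ ≈ (0.05085)³ ≈ 1.314643e-04.
By linearity: E[X] = C(59, 3)·p³ ≈ 32509 · 1.314643e-04 ≈ 4.2738.
Here α = 1, so p = 3/n is exactly at the triangle threshold p ~ 1/n. Asymptotically E[X] → c³/6 = 3³/6 = 9/2 ≈ 4.5000, a bounded constant. In this regime the triangle count is asymptotically Poisson(c³/6).

E[X] ≈ 4.2738; in regime p = Θ(1/n^{1}) E[X] stays bounded (at the triangle threshold p ~ 1/n).


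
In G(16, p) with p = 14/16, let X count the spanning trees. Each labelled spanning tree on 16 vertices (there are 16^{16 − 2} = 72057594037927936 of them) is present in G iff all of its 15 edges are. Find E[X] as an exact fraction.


K_16 has 16^{16 − 2} = 72057594037927936 labelled spanning trees.
For each such spanning tree H, let X_H = 1 if all 15 edges of H are present in G. Then P[X_H = 1] = p^{15} = (7/8)^{15} = 4747561509943/35184372088832.
By linearity: E[X] = Σ_H E[X_H] = 72057594037927936 · p^{15} = 72057594037927936 · 4747561509943/35184372088832 = 9723005972363264.
Numerically: E[X] ≈ 9.723e+15.

E[X] = 72057594037927936 · (7/8)^{15} = 9723005972363264 ≈ 9.723e+15.


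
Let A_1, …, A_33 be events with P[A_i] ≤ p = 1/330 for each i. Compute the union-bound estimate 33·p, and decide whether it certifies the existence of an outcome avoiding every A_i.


Union bound: P[∪_{i=1}^{33} A_i] ≤ Σ_i P[A_i] ≤ 33·p = 33·(1/330) = 1/10.
Numerically: 1/10 ≈ 0.100.
Is 1/10 < 1? YES.
Since P[∪ A_i] ≤ 1/10 < 1, the complement has P[∩ A_i^c] ≥ 1 − 1/10 = 9/10 > 0, so some outcome avoids every A_i.

33·p = 1/10 ≈ 0.100; existence CERTIFIED by the union bound.


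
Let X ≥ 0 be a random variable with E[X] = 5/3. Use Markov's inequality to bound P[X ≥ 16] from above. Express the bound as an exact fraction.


μ = E[X] = 5/3, a = 16.
Markov: P[X ≥ 16] ≤ μ/a = (5/3)/16 = 5/48.
Numerically: ≈ 0.1042.
(Since a = 16 > μ = 1.6667, the bound 5/48 is < 1 and informative.)

P[X ≥ 16] ≤ 5/48 ≈ 0.1042.


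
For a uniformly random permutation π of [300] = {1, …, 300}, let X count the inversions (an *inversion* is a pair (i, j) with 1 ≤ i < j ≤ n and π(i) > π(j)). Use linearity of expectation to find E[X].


Write X = Σ X_I over the C(300, 2) = 44850 pairs i < j, with X_I the indicator of one inversion.
There are 44850 indicators.
For each fixed pair i < j, the values π(i) and π(j) are two distinct elements of {1, …, 300} in uniformly random order; by symmetry P[π(i) > π(j)] = 1/2.
By linearity: E[X] = 44850 · (1/2) = C(300, 2) · (1/2) = 44850/2 = 22425 ≈ 22425.000000.

E[X] = 22425 = 22425.000000.


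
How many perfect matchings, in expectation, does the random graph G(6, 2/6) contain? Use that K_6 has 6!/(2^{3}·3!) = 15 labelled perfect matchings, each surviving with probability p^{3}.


K_6 has 6!/(2^{3}·3!) = 15 labelled perfect matchings.
For each such perfect matching H, let X_H = 1 if all 3 edges of H are present in G. Then P[X_H = 1] = p^{3} = (1/3)^{3} = 1/27.
By linearity of expectation: E[X] = Σ_H E[X_H] = 15 · p^{3} = 15 · 1/27 = 5/9.
Numerically: E[X] ≈ 0.556.

E[X] = 15 · (1/3)^{3} = 5/9 ≈ 0.556.


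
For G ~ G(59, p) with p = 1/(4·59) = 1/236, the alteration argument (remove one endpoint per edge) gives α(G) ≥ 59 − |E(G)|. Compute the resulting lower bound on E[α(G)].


E[|E(G)|] = C(59, 2)·p = 1711 · (1/236) = 29/4.
E[α(G)] ≥ n − E[|E(G)|] = 59 − 29/4 = 207/4.
Numerically: ≈ 51.75000.
(This is only a lower bound; the true E[α(G)] may be larger.)

E[α(G)] ≥ 207/4 ≈ 51.75000.


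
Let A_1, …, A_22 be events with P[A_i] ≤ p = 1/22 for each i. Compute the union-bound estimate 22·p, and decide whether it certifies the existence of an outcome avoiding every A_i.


Union bound: P[∪_{i=1}^{22} A_i] ≤ Σ_i P[A_i] ≤ 22·p = 22·(1/22) = 1.
Numerically: 1 ≈ 1.000000.
Is 1 < 1? NO.
Since the bound 1 is ≥ 1, the union bound is uninformative here; it does NOT by itself certify existence.

22·p = 1 ≈ 1.000000; existence NOT certified by the union bound.


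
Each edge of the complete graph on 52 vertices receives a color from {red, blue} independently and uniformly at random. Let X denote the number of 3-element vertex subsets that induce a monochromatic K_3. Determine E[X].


Let X = Σ_S X_S over the C(52, 3) = 22100 subsets S of size 3, where X_S = 1 if the K_3 on S is monochromatic.
For a fixed S, the K_3 on S has C(3, 2) = 3 edges. P[all 3 edges red] = (1/2)^3, and likewise for blue, so P[monochromatic] = 2·(1/2)^3 = 2^{1 − 3} = 1/4.
By linearity of expectation: E[X] = C(52, 3) · 2^{1 − 3} = 22100 · 1/4 = 5525.
Numerically: E[X] ≈ 5525.0000.

E[X] = C(52,3)·2^(1−C(3,2)) = 5525 ≈ 5525.0000.


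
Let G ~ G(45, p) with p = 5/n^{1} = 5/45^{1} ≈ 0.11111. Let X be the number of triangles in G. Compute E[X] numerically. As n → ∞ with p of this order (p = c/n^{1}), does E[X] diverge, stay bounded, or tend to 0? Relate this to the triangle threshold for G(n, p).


Number of potential triangles: C(45, 3) = 14190.
Each occurs with probability p³ ≈ (0.11111)³ ≈ 1.3717421e-03.
By linearity: E[X] = C(45, 3)·p³ ≈ 14190 · 1.3717421e-03 ≈ 19.46502.
Here α = 1, so p = 5/n is exactly at the triangle threshold p ~ 1/n. Asymptotically E[X] → c³/6 = 5³/6 = 125/6 ≈ 20.83333, a bounded constant. In this regime the triangle count is asymptotically Poisson(c³/6).

E[X] ≈ 19.46502; in regime p = Θ(1/n^{1}) E[X] stays bounded (at the triangle threshold p ~ 1/n).


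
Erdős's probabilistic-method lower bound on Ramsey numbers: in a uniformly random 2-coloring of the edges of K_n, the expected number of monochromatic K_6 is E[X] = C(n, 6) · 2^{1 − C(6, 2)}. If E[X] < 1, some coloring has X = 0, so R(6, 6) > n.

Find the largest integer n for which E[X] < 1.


We need C(n, 6) · 2^{1 − 15} < 1, i.e. C(n, 6) < 2^{15 − 1} = 16384.
Check values of n near the boundary:
  n = 14: C(14, 6) = 3003; 3003 < 16384? YES
  n = 15: C(15, 6) = 5005; 5005 < 16384? YES
  n = 16: C(16, 6) = 8008; 8008 < 16384? YES
  n = 17: C(17, 6) = 12376; 12376 < 16384? YES
  n = 18: C(18, 6) = 18564; 18564 < 16384? NO
The largest n with C(n, 6) < 16384 is n = 17 (where E[X] = 1547/2048 ≈ 0.755371). Hence R(6, 6) > 17, i.e. R(6, 6) ≥ 18.

Largest n = 17; hence R(6, 6) > 17.


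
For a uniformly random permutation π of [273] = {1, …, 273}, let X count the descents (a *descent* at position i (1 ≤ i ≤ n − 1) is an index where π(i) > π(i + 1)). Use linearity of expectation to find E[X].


Write X = Σ X_I over i = 1, …, 272, with X_I the indicator of one descent.
There are 272 indicators.
For each fixed i, the pair (π(i), π(i+1)) is a uniformly random ordered pair of distinct values from {1, …, 273}; by symmetry P[π(i) > π(i+1)] = 1/2.
By linearity: E[X] = 272 · (1/2) = (273 − 1) · (1/2) = 136 ≈ 136.000.

E[X] = 136 = 136.000.


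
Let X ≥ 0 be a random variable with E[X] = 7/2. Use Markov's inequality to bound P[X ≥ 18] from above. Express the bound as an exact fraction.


μ = E[X] = 7/2, a = 18.
Markov: P[X ≥ 18] ≤ μ/a = (7/2)/18 = 7/36.
Numerically: ≈ 0.1944.
(Since a = 18 > μ = 3.5000, the bound 7/36 is < 1 and informative.)

P[X ≥ 18] ≤ 7/36 ≈ 0.1944.


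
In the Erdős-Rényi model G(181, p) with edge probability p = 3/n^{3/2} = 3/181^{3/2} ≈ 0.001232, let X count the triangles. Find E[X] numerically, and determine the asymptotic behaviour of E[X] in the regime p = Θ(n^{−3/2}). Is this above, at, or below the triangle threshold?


Number of potential triangles: C(181, 3) = 971970.
Each occurs with probability p³ ≈ (0.001232)³ ≈ 1.8698647e-09.
By linearity: E[X] = C(181, 3)·p³ ≈ 971970 · 1.8698647e-09 ≈ 0.00182.
Since α = 3/2 > 1, p = c/n^{3/2} = o(1/n) is below the triangle threshold p ~ 1/n. Asymptotically E[X] ~ (c³/6)·n^{3(1−α)} = (3³/6)·n^{-1.5} → 0, so by Markov's inequality G has no triangles w.h.p.

E[X] ≈ 0.00182; in regime p = Θ(1/n^{3/2}) E[X] tends to 0 (below the triangle threshold p ~ 1/n).


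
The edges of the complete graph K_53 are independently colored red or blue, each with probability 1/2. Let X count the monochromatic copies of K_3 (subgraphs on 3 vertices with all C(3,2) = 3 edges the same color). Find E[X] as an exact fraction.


Let X = Σ_S X_S over the C(53, 3) = 23426 subsets S of size 3, where X_S = 1 if the K_3 on S is monochromatic.
For a fixed S, the K_3 on S has C(3, 2) = 3 edges. P[all 3 edges red] = (1/2)^3, and likewise for blue, so P[monochromatic] = 2·(1/2)^3 = 2^{1 − 3} = 1/4.
By linearity of expectation: E[X] = C(53, 3) · 2^{1 − 3} = 23426 · 1/4 = 11713/2.
Numerically: E[X] ≈ 5856.5000.

E[X] = C(53,3)·2^(1−C(3,2)) = 11713/2 ≈ 5856.5000.


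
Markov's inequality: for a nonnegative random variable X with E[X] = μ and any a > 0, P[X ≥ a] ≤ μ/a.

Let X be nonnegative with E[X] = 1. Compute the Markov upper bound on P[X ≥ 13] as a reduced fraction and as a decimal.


μ = E[X] = 1, a = 13.
Markov: P[X ≥ 13] ≤ μ/a = (1)/13 = 1/13.
Numerically: ≈ 0.07692.
(Since a = 13 > μ = 1.00000, the bound 1/13 is < 1 and informative.)

P[X ≥ 13] ≤ 1/13 ≈ 0.07692.


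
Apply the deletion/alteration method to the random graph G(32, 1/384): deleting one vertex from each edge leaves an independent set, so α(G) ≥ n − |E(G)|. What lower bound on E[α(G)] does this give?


E[|E(G)|] = C(32, 2)·p = 496 · (1/384) = 31/24.
E[α(G)] ≥ n − E[|E(G)|] = 32 − 31/24 = 737/24.
Numerically: ≈ 30.7083.
(This is only a lower bound; the true E[α(G)] may be larger.)

E[α(G)] ≥ 737/24 ≈ 30.7083.


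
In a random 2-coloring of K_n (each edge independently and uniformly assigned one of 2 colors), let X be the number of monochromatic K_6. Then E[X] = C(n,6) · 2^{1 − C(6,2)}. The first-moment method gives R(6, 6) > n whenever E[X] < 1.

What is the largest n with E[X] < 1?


We need C(n, 6) · 2^{1 − 15} < 1, i.e. C(n, 6) < 2^{15 − 1} = 16384.
Check values of n near the boundary:
  n = 13: C(13, 6) = 1716; 1716 < 16384? YES
  n = 14: C(14, 6) = 3003; 3003 < 16384? YES
  n = 15: C(15, 6) = 5005; 5005 < 16384? YES
  n = 16: C(16, 6) = 8008; 8008 < 16384? YES
  n = 17: C(17, 6) = 12376; 12376 < 16384? YES
  n = 18: C(18, 6) = 18564; 18564 < 16384? NO
  n = 19: C(19, 6) = 27132; 27132 < 16384? NO
  n = 20: C(20, 6) = 38760; 38760 < 16384? NO
The largest n with C(n, 6) < 16384 is n = 17 (where E[X] = 1547/2048 ≈ 0.75537). Hence R(6, 6) > 17, i.e. R(6, 6) ≥ 18.

Largest n = 17; hence R(6, 6) > 17.


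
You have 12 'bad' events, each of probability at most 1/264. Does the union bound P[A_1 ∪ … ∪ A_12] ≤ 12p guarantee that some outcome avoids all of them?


Union bound: P[∪_{i=1}^{12} A_i] ≤ Σ_i P[A_i] ≤ 12·p = 12·(1/264) = 1/22.
Numerically: 1/22 ≈ 0.0454545.
Is 1/22 < 1? YES.
Since P[∪ A_i] ≤ 1/22 < 1, the complement has P[∩ A_i^c] ≥ 1 − 1/22 = 21/22 > 0, so some outcome avoids every A_i.

12·p = 1/22 ≈ 0.0454545; existence CERTIFIED by the union bound.


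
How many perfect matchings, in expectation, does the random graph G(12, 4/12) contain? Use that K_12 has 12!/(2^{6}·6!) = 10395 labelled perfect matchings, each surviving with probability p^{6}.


K_12 has 12!/(2^{6}·6!) = 10395 labelled perfect matchings.
For each such perfect matching H, let X_H = 1 if all 6 edges of H are present in G. Then P[X_H = 1] = p^{6} = (1/3)^{6} = 1/729.
By linearity of expectation: E[X] = Σ_H E[X_H] = 10395 · p^{6} = 10395 · 1/729 = 385/27.
Numerically: E[X] ≈ 14.3.

E[X] = 10395 · (1/3)^{6} = 385/27 ≈ 14.3.


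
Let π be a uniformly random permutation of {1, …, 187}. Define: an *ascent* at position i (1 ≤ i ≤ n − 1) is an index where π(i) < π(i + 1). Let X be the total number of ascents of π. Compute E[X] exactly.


Write X = Σ X_I over i = 1, …, 186, with X_I the indicator of one ascent.
There are 186 indicators.
For each fixed i, the pair (π(i), π(i+1)) is a uniformly random ordered pair of distinct values from {1, …, 187}; by symmetry P[π(i) < π(i+1)] = 1/2.
By linearity: E[X] = 186 · (1/2) = (187 − 1) · (1/2) = 93 ≈ 93.00000.

E[X] = 93 = 93.00000.


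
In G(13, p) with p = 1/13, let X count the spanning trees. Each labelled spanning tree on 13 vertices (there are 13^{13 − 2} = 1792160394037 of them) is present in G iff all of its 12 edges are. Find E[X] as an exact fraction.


K_13 has 13^{13 − 2} = 1792160394037 labelled spanning trees.
For each such spanning tree H, let X_H = 1 if all 12 edges of H are present in G. Then P[X_H = 1] = p^{12} = (1/13)^{12} = 1/23298085122481.
Summing the indicators: E[X] = Σ_H E[X_H] = 1792160394037 · p^{12} = 1792160394037 · 1/23298085122481 = 1/13.
Numerically: E[X] ≈ 0.0769.

E[X] = 1792160394037 · (1/13)^{12} = 1/13 ≈ 0.0769.


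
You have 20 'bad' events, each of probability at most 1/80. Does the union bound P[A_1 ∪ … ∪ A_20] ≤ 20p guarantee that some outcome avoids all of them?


Union bound: P[∪_{i=1}^{20} A_i] ≤ Σ_i P[A_i] ≤ 20·p = 20·(1/80) = 1/4.
Numerically: 1/4 ≈ 0.25000.
Is 1/4 < 1? YES.
Since P[∪ A_i] ≤ 1/4 < 1, the complement has P[∩ A_i^c] ≥ 1 − 1/4 = 3/4 > 0, so some outcome avoids every A_i.

20·p = 1/4 ≈ 0.25000; existence CERTIFIED by the union bound.


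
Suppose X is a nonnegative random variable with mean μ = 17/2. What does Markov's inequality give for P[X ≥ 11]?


μ = E[X] = 17/2, a = 11.
Markov: P[X ≥ 11] ≤ μ/a = (17/2)/11 = 17/22.
Numerically: ≈ 0.77273.
(Since a = 11 > μ = 8.50000, the bound 17/22 is < 1 and informative.)

P[X ≥ 11] ≤ 17/22 ≈ 0.77273.


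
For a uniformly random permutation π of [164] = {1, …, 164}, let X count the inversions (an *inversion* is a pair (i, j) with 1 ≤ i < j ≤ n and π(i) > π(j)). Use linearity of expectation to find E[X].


Write X = Σ X_I over the C(164, 2) = 13366 pairs i < j, with X_I the indicator of one inversion.
There are 13366 indicators.
For each fixed pair i < j, the values π(i) and π(j) are two distinct elements of {1, …, 164} in uniformly random order; by symmetry P[π(i) > π(j)] = 1/2.
By linearity: E[X] = 13366 · (1/2) = C(164, 2) · (1/2) = 13366/2 = 6683 ≈ 6683.000000.

E[X] = 6683 = 6683.000000.


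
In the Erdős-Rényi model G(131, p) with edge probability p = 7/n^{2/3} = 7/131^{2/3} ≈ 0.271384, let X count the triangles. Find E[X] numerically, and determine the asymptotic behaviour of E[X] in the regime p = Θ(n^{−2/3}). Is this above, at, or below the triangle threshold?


Number of potential triangles: C(131, 3) = 366145.
Each occurs with probability p³ ≈ (0.271384)³ ≈ 1.99871802e-02.
By linearity: E[X] = C(131, 3)·p³ ≈ 366145 · 1.99871802e-02 ≈ 7318.206107.
Since α = 2/3 < 1, p = c/n^{2/3} ≫ 1/n is above the triangle threshold p ~ 1/n. Asymptotically E[X] ~ (c³/6)·n^{3(1−α)} = (7³/6)·n^{1} → ∞; triangles are abundant w.h.p.

E[X] ≈ 7318.206107; in regime p = Θ(1/n^{2/3}) E[X] diverges (above the triangle threshold p ~ 1/n).


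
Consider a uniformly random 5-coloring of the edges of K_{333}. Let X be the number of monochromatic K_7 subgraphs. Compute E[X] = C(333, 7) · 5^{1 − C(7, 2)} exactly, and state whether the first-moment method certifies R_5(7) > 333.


E[X] = C(333, 7) · 5^{1 − 21} = 84549532139028 · 5^{−20} = 84549532139028/95367431640625.
As a reduced fraction: E[X] = 84549532139028/95367431640625 ≈ 0.88657.
Is E[X] < 1? YES.
Since E[X] < 1, there exists a 5-coloring of K_{333} with no monochromatic K_7; hence R_5(7) > 333.

E[X] = 84549532139028/95367431640625 ≈ 0.88657; E[X] < 1, so R_5(7) > 333.


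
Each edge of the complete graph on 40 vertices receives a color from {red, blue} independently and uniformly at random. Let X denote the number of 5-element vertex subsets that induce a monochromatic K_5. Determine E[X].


Let X = Σ_S X_S over the C(40, 5) = 658008 subsets S of size 5, where X_S = 1 if the K_5 on S is monochromatic.
For a fixed S, the K_5 on S has C(5, 2) = 10 edges. P[all 10 edges red] = (1/2)^10, and likewise for blue, so P[monochromatic] = 2·(1/2)^10 = 2^{1 − 10} = 1/512.
By linearity of expectation: E[X] = C(40, 5) · 2^{1 − 10} = 658008 · 1/512 = 82251/64.
Numerically: E[X] ≈ 1285.171875.

E[X] = C(40,5)·2^(1−C(5,2)) = 82251/64 ≈ 1285.171875.


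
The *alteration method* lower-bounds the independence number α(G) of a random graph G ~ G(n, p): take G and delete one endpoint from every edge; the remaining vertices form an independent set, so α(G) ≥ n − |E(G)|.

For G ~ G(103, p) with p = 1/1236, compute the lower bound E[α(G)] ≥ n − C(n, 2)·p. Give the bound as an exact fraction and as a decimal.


E[|E(G)|] = C(103, 2)·p = 5253 · (1/1236) = 17/4.
E[α(G)] ≥ n − E[|E(G)|] = 103 − 17/4 = 395/4.
Numerically: ≈ 98.7500.
(This is only a lower bound; the true E[α(G)] may be larger.)

E[α(G)] ≥ 395/4 ≈ 98.7500.


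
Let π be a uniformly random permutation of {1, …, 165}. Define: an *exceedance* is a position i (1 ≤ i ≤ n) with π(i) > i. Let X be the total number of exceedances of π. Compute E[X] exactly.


Write X = Σ_{i=1}^{165} X_i, where X_i = 1_{π(i) > i}.
For each fixed i, π(i) is uniform over {1, …, 165} (marginal of a uniform permutation), so P[π(i) > i] = (n − i)/n. Summing: Σ_{i=1}^{165} (n − i)/n = (0 + 1 + … + 164)/165 = 165(165 − 1)/(2·165) = (165 − 1)/2.
Hence E[X] = Σ_{i=1}^{165} (165 − i)/165 = 82 ≈ 82.0000.

E[X] = 82 = 82.0000.


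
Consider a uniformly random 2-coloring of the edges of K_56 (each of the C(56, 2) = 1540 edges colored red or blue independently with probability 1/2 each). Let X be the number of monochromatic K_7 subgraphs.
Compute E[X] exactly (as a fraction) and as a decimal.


Let X = Σ_S X_S over the C(56, 7) = 231917400 subsets S of size 7, where X_S = 1 if the K_7 on S is monochromatic.
For a fixed S, the K_7 on S has C(7, 2) = 21 edges. P[all 21 edges red] = (1/2)^21, and likewise for blue, so P[monochromatic] = 2·(1/2)^21 = 2^{1 − 21} = 1/1048576.
Summing: E[X] = C(56, 7) · 2^{1 − 21} = 231917400 · 1/1048576 = 28989675/131072.
Numerically: E[X] ≈ 221.1737.

E[X] = C(56,7)·2^(1−C(7,2)) = 28989675/131072 ≈ 221.1737.


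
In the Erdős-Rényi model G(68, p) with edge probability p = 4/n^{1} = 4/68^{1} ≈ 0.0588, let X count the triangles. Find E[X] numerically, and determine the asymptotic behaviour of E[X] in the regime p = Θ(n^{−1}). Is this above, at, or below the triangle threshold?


Number of potential triangles: C(68, 3) = 50116.
Each occurs with probability p³ ≈ (0.0588)³ ≈ 2.03542e-04.
By linearity: E[X] = C(68, 3)·p³ ≈ 50116 · 2.03542e-04 ≈ 10.201.
Here α = 1, so p = 4/n is exactly at the triangle threshold p ~ 1/n. Asymptotically E[X] → c³/6 = 4³/6 = 32/3 ≈ 10.667, a bounded constant. In this regime the triangle count is asymptotically Poisson(c³/6).

E[X] ≈ 10.201; in regime p = Θ(1/n^{1}) E[X] stays bounded (at the triangle threshold p ~ 1/n).


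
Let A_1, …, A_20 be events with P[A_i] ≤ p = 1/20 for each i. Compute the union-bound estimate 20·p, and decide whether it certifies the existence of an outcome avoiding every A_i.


Union bound: P[∪_{i=1}^{20} A_i] ≤ Σ_i P[A_i] ≤ 20·p = 20·(1/20) = 1.
Numerically: 1 ≈ 1.000000.
Is 1 < 1? NO.
Since the bound 1 is ≥ 1, the union bound is uninformative here; it does NOT by itself certify existence.

20·p = 1 ≈ 1.000000; existence NOT certified by the union bound.


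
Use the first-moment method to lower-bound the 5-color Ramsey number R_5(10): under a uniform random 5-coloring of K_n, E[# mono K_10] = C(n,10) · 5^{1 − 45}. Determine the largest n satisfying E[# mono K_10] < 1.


We need C(n, 10) · 5^{1 − 45} < 1, i.e. C(n, 10) < 5^{45 − 1} = 5684341886080801486968994140625.
Check values of n near the boundary:
  n = 5388: C(5388, 10) = 5634865093375880654852250419586; 5634865093375880654852250419586 < 5684341886080801486968994140625? YES
  n = 5389: C(5389, 10) = 5645340767466558997768874792926; 5645340767466558997768874792926 < 5684341886080801486968994140625? YES
  n = 5390: C(5390, 10) = 5655833965919099070255434039753; 5655833965919099070255434039753 < 5684341886080801486968994140625? YES
  n = 5391: C(5391, 10) = 5666344714787188828795213697883; 5666344714787188828795213697883 < 5684341886080801486968994140625? YES
  n = 5392: C(5392, 10) = 5676873040158402483252283957448; 5676873040158402483252283957448 < 5684341886080801486968994140625? YES
  n = 5393: C(5393, 10) = 5687418968154238267170642278008; 5687418968154238267170642278008 < 5684341886080801486968994140625? NO
  n = 5394: C(5394, 10) = 5697982524930156243149785372878; 5697982524930156243149785372878 < 5684341886080801486968994140625? NO
The largest n with C(n, 10) < 5684341886080801486968994140625 is n = 5392 (where E[X] = 5676873040158402483252283957448/5684341886080801486968994140625 ≈ 0.9987). Hence R_5(10) > 5392, i.e. R_5(10) ≥ 5393.

Largest n = 5392; hence R_5(10) > 5392.


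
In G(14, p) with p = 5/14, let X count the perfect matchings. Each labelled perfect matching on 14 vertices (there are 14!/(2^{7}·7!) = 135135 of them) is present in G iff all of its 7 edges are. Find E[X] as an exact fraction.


K_14 has 14!/(2^{7}·7!) = 135135 labelled perfect matchings.
For each such perfect matching H, let X_H = 1 if all 7 edges of H are present in G. Then P[X_H = 1] = p^{7} = (5/14)^{7} = 78125/105413504.
By linearity: E[X] = Σ_H E[X_H] = 135135 · p^{7} = 135135 · 78125/105413504 = 1508203125/15059072.
Numerically: E[X] ≈ 100.152.

E[X] = 135135 · (5/14)^{7} = 1508203125/15059072 ≈ 100.152.


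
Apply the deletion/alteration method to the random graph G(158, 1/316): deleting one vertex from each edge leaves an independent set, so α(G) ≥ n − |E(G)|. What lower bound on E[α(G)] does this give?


E[|E(G)|] = C(158, 2)·p = 12403 · (1/316) = 157/4.
E[α(G)] ≥ n − E[|E(G)|] = 158 − 157/4 = 475/4.
Numerically: ≈ 118.75000.
(This is only a lower bound; the true E[α(G)] may be larger.)

E[α(G)] ≥ 475/4 ≈ 118.75000.


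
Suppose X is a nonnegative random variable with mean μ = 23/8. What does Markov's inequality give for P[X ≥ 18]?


μ = E[X] = 23/8, a = 18.
Markov: P[X ≥ 18] ≤ μ/a = (23/8)/18 = 23/144.
Numerically: ≈ 0.159722.
(Since a = 18 > μ = 2.875000, the bound 23/144 is < 1 and informative.)

P[X ≥ 18] ≤ 23/144 ≈ 0.159722.


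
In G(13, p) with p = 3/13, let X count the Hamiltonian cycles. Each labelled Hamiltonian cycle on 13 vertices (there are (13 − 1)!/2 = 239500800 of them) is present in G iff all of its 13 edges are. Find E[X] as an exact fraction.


K_13 has (13 − 1)!/2 = 239500800 labelled Hamiltonian cycles.
For each such Hamiltonian cycle H, let X_H = 1 if all 13 edges of H are present in G. Then P[X_H = 1] = p^{13} = (3/13)^{13} = 1594323/302875106592253.
By linearity of expectation: E[X] = Σ_H E[X_H] = 239500800 · p^{13} = 239500800 · 1594323/302875106592253 = 381841633958400/302875106592253.
Numerically: E[X] ≈ 1.26072.

E[X] = 239500800 · (3/13)^{13} = 381841633958400/302875106592253 ≈ 1.26072.


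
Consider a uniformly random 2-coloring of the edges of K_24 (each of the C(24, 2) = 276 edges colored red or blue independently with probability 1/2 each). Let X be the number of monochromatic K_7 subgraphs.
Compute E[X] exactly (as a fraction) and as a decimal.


Let X = Σ_S X_S over the C(24, 7) = 346104 subsets S of size 7, where X_S = 1 if the K_7 on S is monochromatic.
For a fixed S, the K_7 on S has C(7, 2) = 21 edges. P[all 21 edges red] = (1/2)^21, and likewise for blue, so P[monochromatic] = 2·(1/2)^21 = 2^{1 − 21} = 1/1048576.
By linearity: E[X] = C(24, 7) · 2^{1 − 21} = 346104 · 1/1048576 = 43263/131072.
Numerically: E[X] ≈ 0.330070.

E[X] = C(24,7)·2^(1−C(7,2)) = 43263/131072 ≈ 0.330070.


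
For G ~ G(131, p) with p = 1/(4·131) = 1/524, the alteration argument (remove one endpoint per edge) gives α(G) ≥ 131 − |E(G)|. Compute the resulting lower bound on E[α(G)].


E[|E(G)|] = C(131, 2)·p = 8515 · (1/524) = 65/4.
E[α(G)] ≥ n − E[|E(G)|] = 131 − 65/4 = 459/4.
Numerically: ≈ 114.75000.
(This is only a lower bound; the true E[α(G)] may be larger.)

E[α(G)] ≥ 459/4 ≈ 114.75000.


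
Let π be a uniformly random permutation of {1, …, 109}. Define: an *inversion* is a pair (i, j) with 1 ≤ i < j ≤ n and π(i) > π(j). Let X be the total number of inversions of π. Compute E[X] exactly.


Write X = Σ X_I over the C(109, 2) = 5886 pairs i < j, with X_I the indicator of one inversion.
There are 5886 indicators.
For each fixed pair i < j, the values π(i) and π(j) are two distinct elements of {1, …, 109} in uniformly random order; by symmetry P[π(i) > π(j)] = 1/2.
By linearity: E[X] = 5886 · (1/2) = C(109, 2) · (1/2) = 5886/2 = 2943 ≈ 2943.00000.

E[X] = 2943 = 2943.00000.


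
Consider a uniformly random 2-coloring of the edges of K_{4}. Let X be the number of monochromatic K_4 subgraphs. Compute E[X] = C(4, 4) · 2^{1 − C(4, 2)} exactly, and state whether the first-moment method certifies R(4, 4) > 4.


E[X] = C(4, 4) · 2^{1 − 6} = 1 · 2^{−5} = 1/32.
As a reduced fraction: E[X] = 1/32 ≈ 0.0312500.
Is E[X] < 1? YES.
Since E[X] < 1, there exists a 2-coloring of K_{4} with no monochromatic K_4; hence R(4, 4) > 4.

E[X] = 1/32 ≈ 0.0312500; E[X] < 1, so R(4, 4) > 4.


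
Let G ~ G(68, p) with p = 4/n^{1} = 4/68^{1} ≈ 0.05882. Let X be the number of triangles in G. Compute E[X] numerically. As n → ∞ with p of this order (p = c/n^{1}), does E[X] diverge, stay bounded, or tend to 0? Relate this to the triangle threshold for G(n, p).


Number of potential triangles: C(68, 3) = 50116.
Each occurs with probability p³ ≈ (0.05882)³ ≈ 2.035416e-04.
By linearity: E[X] = C(68, 3)·p³ ≈ 50116 · 2.035416e-04 ≈ 10.2007.
Here α = 1, so p = 4/n is exactly at the triangle threshold p ~ 1/n. Asymptotically E[X] → c³/6 = 4³/6 = 32/3 ≈ 10.6667, a bounded constant. In this regime the triangle count is asymptotically Poisson(c³/6).

E[X] ≈ 10.2007; in regime p = Θ(1/n^{1}) E[X] stays bounded (at the triangle threshold p ~ 1/n).


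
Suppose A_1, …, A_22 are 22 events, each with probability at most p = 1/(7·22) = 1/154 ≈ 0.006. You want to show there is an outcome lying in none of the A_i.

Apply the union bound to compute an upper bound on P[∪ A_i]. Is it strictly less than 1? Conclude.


Union bound: P[∪_{i=1}^{22} A_i] ≤ Σ_i P[A_i] ≤ 22·p = 22·(1/154) = 1/7.
Numerically: 1/7 ≈ 0.143.
Is 1/7 < 1? YES.
Since P[∪ A_i] ≤ 1/7 < 1, the complement has P[∩ A_i^c] ≥ 1 − 1/7 = 6/7 > 0, so some outcome avoids every A_i.

22·p = 1/7 ≈ 0.143; existence CERTIFIED by the union bound.


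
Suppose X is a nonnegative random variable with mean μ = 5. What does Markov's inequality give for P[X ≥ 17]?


μ = E[X] = 5, a = 17.
Markov: P[X ≥ 17] ≤ μ/a = (5)/17 = 5/17.
Numerically: ≈ 0.29412.
(Since a = 17 > μ = 5.00000, the bound 5/17 is < 1 and informative.)

P[X ≥ 17] ≤ 5/17 ≈ 0.29412.


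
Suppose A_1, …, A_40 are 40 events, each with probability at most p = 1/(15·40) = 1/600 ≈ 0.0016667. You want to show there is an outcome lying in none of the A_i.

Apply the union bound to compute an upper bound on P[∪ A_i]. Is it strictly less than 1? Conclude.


Union bound: P[∪_{i=1}^{40} A_i] ≤ Σ_i P[A_i] ≤ 40·p = 40·(1/600) = 1/15.
Numerically: 1/15 ≈ 0.0666667.
Is 1/15 < 1? YES.
Since P[∪ A_i] ≤ 1/15 < 1, the complement has P[∩ A_i^c] ≥ 1 − 1/15 = 14/15 > 0, so some outcome avoids every A_i.

40·p = 1/15 ≈ 0.0666667; existence CERTIFIED by the union bound.


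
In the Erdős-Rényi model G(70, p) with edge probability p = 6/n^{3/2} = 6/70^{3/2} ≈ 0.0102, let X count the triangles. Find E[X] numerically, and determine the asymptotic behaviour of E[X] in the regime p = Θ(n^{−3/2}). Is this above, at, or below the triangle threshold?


Number of potential triangles: C(70, 3) = 54740.
Each occurs with probability p³ ≈ (0.0102)³ ≈ 1.07526e-06.
By linearity: E[X] = C(70, 3)·p³ ≈ 54740 · 1.07526e-06 ≈ 0.059.
Since α = 3/2 > 1, p = c/n^{3/2} = o(1/n) is below the triangle threshold p ~ 1/n. Asymptotically E[X] ~ (c³/6)·n^{3(1−α)} = (6³/6)·n^{-1.5} → 0, so by Markov's inequality G has no triangles w.h.p.

E[X] ≈ 0.059; in regime p = Θ(1/n^{3/2}) E[X] tends to 0 (below the triangle threshold p ~ 1/n).


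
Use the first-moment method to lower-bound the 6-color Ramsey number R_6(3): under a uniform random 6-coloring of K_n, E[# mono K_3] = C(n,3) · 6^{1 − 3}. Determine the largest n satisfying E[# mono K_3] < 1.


We need C(n, 3) · 6^{1 − 3} < 1, i.e. C(n, 3) < 6^{3 − 1} = 36.
Check values of n near the boundary:
  n = 3: C(3, 3) = 1; 1 < 36? YES
  n = 4: C(4, 3) = 4; 4 < 36? YES
  n = 5: C(5, 3) = 10; 10 < 36? YES
  n = 6: C(6, 3) = 20; 20 < 36? YES
  n = 7: C(7, 3) = 35; 35 < 36? YES
  n = 8: C(8, 3) = 56; 56 < 36? NO
The largest n with C(n, 3) < 36 is n = 7 (where E[X] = 35/36 ≈ 0.9722222). Hence R_6(3) > 7, i.e. R_6(3) ≥ 8.

Largest n = 7; hence R_6(3) > 7.


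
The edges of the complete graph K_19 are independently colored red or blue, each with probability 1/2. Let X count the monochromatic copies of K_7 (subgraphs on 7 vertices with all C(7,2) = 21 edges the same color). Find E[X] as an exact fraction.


Let X = Σ_S X_S over the C(19, 7) = 50388 subsets S of size 7, where X_S = 1 if the K_7 on S is monochromatic.
For a fixed S, the K_7 on S has C(7, 2) = 21 edges. P[all 21 edges red] = (1/2)^21, and likewise for blue, so P[monochromatic] = 2·(1/2)^21 = 2^{1 − 21} = 1/1048576.
Summing: E[X] = C(19, 7) · 2^{1 − 21} = 50388 · 1/1048576 = 12597/262144.
Numerically: E[X] ≈ 0.048.

E[X] = C(19,7)·2^(1−C(7,2)) = 12597/262144 ≈ 0.048.


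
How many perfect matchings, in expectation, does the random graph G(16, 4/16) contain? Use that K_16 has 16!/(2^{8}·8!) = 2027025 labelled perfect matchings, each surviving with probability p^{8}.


K_16 has 16!/(2^{8}·8!) = 2027025 labelled perfect matchings.
For each such perfect matching H, let X_H = 1 if all 8 edges of H are present in G. Then P[X_H = 1] = p^{8} = (1/4)^{8} = 1/65536.
By linearity of expectation: E[X] = Σ_H E[X_H] = 2027025 · p^{8} = 2027025 · 1/65536 = 2027025/65536.
Numerically: E[X] ≈ 30.93.

E[X] = 2027025 · (1/4)^{8} = 2027025/65536 ≈ 30.93.


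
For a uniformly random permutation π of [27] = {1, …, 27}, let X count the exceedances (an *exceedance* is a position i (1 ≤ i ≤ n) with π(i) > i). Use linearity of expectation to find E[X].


Write X = Σ_{i=1}^{27} X_i, where X_i = 1_{π(i) > i}.
For each fixed i, π(i) is uniform over {1, …, 27} (marginal of a uniform permutation), so P[π(i) > i] = (n − i)/n. Summing: Σ_{i=1}^{27} (n − i)/n = (0 + 1 + … + 26)/27 = 27(27 − 1)/(2·27) = (27 − 1)/2.
Hence E[X] = Σ_{i=1}^{27} (27 − i)/27 = 13 ≈ 13.000.

E[X] = 13 = 13.000.


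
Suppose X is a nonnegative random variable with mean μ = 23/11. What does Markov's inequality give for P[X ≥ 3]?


μ = E[X] = 23/11, a = 3.
Markov: P[X ≥ 3] ≤ μ/a = (23/11)/3 = 23/33.
Numerically: ≈ 0.697.
(Since a = 3 > μ = 2.091, the bound 23/33 is < 1 and informative.)

P[X ≥ 3] ≤ 23/33 ≈ 0.697.


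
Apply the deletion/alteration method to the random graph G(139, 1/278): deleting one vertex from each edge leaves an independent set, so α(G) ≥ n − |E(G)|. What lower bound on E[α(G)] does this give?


E[|E(G)|] = C(139, 2)·p = 9591 · (1/278) = 69/2.
E[α(G)] ≥ n − E[|E(G)|] = 139 − 69/2 = 209/2.
Numerically: ≈ 104.5000.
(This is only a lower bound; the true E[α(G)] may be larger.)

E[α(G)] ≥ 209/2 ≈ 104.5000.


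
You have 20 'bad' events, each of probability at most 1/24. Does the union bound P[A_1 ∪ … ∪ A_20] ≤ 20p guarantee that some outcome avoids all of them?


Union bound: P[∪_{i=1}^{20} A_i] ≤ Σ_i P[A_i] ≤ 20·p = 20·(1/24) = 5/6.
Numerically: 5/6 ≈ 0.83333.
Is 5/6 < 1? YES.
Since P[∪ A_i] ≤ 5/6 < 1, the complement has P[∩ A_i^c] ≥ 1 − 5/6 = 1/6 > 0, so some outcome avoids every A_i.

20·p = 5/6 ≈ 0.83333; existence CERTIFIED by the union bound.


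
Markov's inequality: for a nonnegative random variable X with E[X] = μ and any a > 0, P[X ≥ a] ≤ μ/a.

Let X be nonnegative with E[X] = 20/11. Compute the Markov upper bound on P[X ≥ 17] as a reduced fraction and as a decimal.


μ = E[X] = 20/11, a = 17.
Markov: P[X ≥ 17] ≤ μ/a = (20/11)/17 = 20/187.
Numerically: ≈ 0.106952.
(Since a = 17 > μ = 1.818182, the bound 20/187 is < 1 and informative.)

P[X ≥ 17] ≤ 20/187 ≈ 0.106952.


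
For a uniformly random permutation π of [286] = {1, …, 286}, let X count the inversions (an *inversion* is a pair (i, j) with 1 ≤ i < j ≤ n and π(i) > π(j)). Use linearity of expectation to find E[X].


Write X = Σ X_I over the C(286, 2) = 40755 pairs i < j, with X_I the indicator of one inversion.
There are 40755 indicators.
For each fixed pair i < j, the values π(i) and π(j) are two distinct elements of {1, …, 286} in uniformly random order; by symmetry P[π(i) > π(j)] = 1/2.
By linearity: E[X] = 40755 · (1/2) = C(286, 2) · (1/2) = 40755/2 = 40755/2 ≈ 20377.500.

E[X] = 40755/2 = 20377.500.


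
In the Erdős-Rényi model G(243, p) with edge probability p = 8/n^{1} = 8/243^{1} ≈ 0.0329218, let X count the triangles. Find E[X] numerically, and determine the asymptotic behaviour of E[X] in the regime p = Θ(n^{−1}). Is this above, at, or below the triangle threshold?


Number of potential triangles: C(243, 3) = 2362041.
Each occurs with probability p³ ≈ (0.0329218)³ ≈ 3.56821603e-05.
By linearity: E[X] = C(243, 3)·p³ ≈ 2362041 · 3.56821603e-05 ≈ 84.282726.
Here α = 1, so p = 8/n is exactly at the triangle threshold p ~ 1/n. Asymptotically E[X] → c³/6 = 8³/6 = 256/3 ≈ 85.333333, a bounded constant. In this regime the triangle count is asymptotically Poisson(c³/6).

E[X] ≈ 84.282726; in regime p = Θ(1/n^{1}) E[X] stays bounded (at the triangle threshold p ~ 1/n).


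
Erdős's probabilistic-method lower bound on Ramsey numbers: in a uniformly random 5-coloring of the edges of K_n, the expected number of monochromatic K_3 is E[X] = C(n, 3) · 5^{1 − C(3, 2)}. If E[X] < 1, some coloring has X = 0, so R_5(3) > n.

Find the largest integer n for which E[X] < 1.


We need C(n, 3) · 5^{1 − 3} < 1, i.e. C(n, 3) < 5^{3 − 1} = 25.
Check values of n near the boundary:
  n = 5: C(5, 3) = 10; 10 < 25? YES
  n = 6: C(6, 3) = 20; 20 < 25? YES
  n = 7: C(7, 3) = 35; 35 < 25? NO
  n = 8: C(8, 3) = 56; 56 < 25? NO
The largest n with C(n, 3) < 25 is n = 6 (where E[X] = 4/5 ≈ 0.8000). Hence R_5(3) > 6, i.e. R_5(3) ≥ 7.

Largest n = 6; hence R_5(3) > 6.


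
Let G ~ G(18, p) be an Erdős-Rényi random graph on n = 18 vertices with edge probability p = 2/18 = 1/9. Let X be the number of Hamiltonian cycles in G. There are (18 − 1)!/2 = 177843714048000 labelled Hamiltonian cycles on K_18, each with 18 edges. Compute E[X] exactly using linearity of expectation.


K_18 has (18 − 1)!/2 = 177843714048000 labelled Hamiltonian cycles.
For each such Hamiltonian cycle H, let X_H = 1 if all 18 edges of H are present in G. Then P[X_H = 1] = p^{18} = (1/9)^{18} = 1/150094635296999121.
Summing the indicators: E[X] = Σ_H E[X_H] = 177843714048000 · p^{18} = 177843714048000 · 1/150094635296999121 = 243955712000/205891132094649.
Numerically: E[X] ≈ 0.0011849.

E[X] = 177843714048000 · (1/9)^{18} = 243955712000/205891132094649 ≈ 0.0011849.
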